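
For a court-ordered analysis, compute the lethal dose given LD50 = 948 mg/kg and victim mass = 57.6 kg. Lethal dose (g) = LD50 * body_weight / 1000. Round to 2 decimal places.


Lethal dose calculation:
Lethal dose = LD50 * body_weight / 1000
= 948 * 57.6 / 1000
= 54604.8 / 1000
= 54.60 g

54.60


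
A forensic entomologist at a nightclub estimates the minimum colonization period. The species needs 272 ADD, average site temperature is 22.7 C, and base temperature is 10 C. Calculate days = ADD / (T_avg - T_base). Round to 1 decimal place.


Insect development time:
Effective temperature = avg_temp - T_base = 22.7 - 10 = 12.7 C
Days = ADD / effective_temp = 272 / 12.7 = 21.4 days

21.4


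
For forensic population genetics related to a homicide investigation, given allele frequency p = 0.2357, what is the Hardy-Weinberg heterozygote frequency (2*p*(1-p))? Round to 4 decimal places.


Hardy-Weinberg heterozygote frequency:
q = 1 - p = 1 - 0.2357 = 0.7643
2pq = 2 * 0.2357 * 0.7643 = 0.3603

0.3603


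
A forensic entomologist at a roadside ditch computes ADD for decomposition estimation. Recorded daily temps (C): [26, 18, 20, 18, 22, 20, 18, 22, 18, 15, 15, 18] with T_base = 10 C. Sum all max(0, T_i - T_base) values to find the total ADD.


Computing ADD day by day:
Day 1: max(0, 26 - 10) = 16
Day 2: max(0, 18 - 10) = 8
Day 3: max(0, 20 - 10) = 10
Day 4: max(0, 18 - 10) = 8
Day 5: max(0, 22 - 10) = 12
Day 6: max(0, 20 - 10) = 10
Day 7: max(0, 18 - 10) = 8
Day 8: max(0, 22 - 10) = 12
Day 9: max(0, 18 - 10) = 8
Day 10: max(0, 15 - 10) = 5
Day 11: max(0, 15 - 10) = 5
Day 12: max(0, 18 - 10) = 8
Total ADD = 110

110


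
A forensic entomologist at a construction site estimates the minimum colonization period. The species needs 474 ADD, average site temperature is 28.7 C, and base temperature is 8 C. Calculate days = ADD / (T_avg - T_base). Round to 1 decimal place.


Insect development time:
Effective temperature = avg_temp - T_base = 28.7 - 8 = 20.7 C
Days = ADD / effective_temp = 474 / 20.7 = 22.9 days

22.9


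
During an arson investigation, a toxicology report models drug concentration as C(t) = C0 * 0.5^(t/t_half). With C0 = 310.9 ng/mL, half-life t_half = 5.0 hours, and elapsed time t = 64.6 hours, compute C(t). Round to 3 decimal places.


Drug concentration decay:
Number of half-lives = t / t_half = 64.6 / 5.0 = 12.92
Decay factor = 0.5^12.92 = 0.00012903
C(t) = 310.9 * 0.00012903 = 0.040 ng/mL

0.040


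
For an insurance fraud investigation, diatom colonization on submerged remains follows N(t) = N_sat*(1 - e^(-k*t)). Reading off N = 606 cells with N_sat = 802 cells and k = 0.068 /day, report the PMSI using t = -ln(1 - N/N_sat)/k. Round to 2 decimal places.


PMSI from diatom colonization curve:
N / N_sat = 606 / 802 = 0.755611
1 - N/N_sat = 0.244389
ln(1 - N/N_sat) = -1.408994
t = -ln(1 - N/N_sat) / k = -(-1.408994) / 0.068 = 20.72 days

20.72


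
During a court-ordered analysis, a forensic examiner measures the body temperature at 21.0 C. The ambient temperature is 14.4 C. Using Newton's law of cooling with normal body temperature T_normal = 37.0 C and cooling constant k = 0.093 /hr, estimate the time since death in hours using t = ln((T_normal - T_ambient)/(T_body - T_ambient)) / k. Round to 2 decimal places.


Using Newton's law of cooling:
t = ln((T_normal - T_ambient) / (T_body - T_ambient)) / k
T_normal - T_ambient = 22.6
T_body - T_ambient = 6.6
Ratio = 3.424242
ln(ratio) = 1.23088
t = 1.23088 / 0.093 = 13.24 hours

13.24


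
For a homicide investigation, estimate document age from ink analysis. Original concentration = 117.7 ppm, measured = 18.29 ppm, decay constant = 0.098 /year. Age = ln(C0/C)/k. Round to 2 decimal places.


Document age estimation:
C0/C = 117.7 / 18.29 = 6.43521
ln(C0/C) = 1.861784
t = 1.861784 / 0.098 = 19.00 years

19.00


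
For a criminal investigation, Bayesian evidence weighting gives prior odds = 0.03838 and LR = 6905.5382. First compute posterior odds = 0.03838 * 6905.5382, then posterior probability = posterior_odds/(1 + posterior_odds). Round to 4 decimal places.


Bayesian evidence evaluation:
Posterior odds = prior_odds * LR = 0.03838 * 6905.5382 = 265.0346
Posterior probability = posterior_odds / (1 + posterior_odds)
= 265.0346 / (1 + 265.0346)
= 265.0346 / 266.0346
= 0.9962

0.9962


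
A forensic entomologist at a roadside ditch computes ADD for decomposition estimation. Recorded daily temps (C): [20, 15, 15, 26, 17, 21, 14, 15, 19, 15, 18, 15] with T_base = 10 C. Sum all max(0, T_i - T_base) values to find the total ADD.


Computing ADD day by day:
Day 1: max(0, 20 - 10) = 10
Day 2: max(0, 15 - 10) = 5
Day 3: max(0, 15 - 10) = 5
Day 4: max(0, 26 - 10) = 16
Day 5: max(0, 17 - 10) = 7
Day 6: max(0, 21 - 10) = 11
Day 7: max(0, 14 - 10) = 4
Day 8: max(0, 15 - 10) = 5
Day 9: max(0, 19 - 10) = 9
Day 10: max(0, 15 - 10) = 5
Day 11: max(0, 18 - 10) = 8
Day 12: max(0, 15 - 10) = 5
Total ADD = 90

90


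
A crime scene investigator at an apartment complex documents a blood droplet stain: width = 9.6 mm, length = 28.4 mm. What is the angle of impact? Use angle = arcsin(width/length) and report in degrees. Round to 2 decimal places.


Blood spatter impact angle calculation:
width / length = 9.6 / 28.4 = 0.338028
angle = arcsin(0.338028)
angle = 19.76 degrees

19.76


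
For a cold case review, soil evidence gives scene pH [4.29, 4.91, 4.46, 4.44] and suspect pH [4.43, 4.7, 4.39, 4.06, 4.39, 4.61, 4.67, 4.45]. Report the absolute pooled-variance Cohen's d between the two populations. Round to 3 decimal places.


Pooled-variance Cohen's d for soil pH comparison:
Scene mean = 18.1 / 4 = 4.525
Suspect mean = 35.7 / 8 = 4.4625
Scene sample variance s_s^2 = 0.071633
Suspect sample variance s_c^2 = 0.042136
Pooled variance = ((n_s-1)*s_s^2 + (n_c-1)*s_c^2) / (n_s + n_c - 2) = 0.050985
Pooled SD = sqrt(0.050985) = 0.225799
Mean difference = 0.0625
|d| = |0.0625| / 0.225799 = 0.277

0.277


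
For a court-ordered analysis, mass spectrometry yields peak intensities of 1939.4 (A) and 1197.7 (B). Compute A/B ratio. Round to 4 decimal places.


Spectral peak ratio:
Peak A = 1939.4 counts
Peak B = 1197.7 counts
Ratio = 1939.4 / 1197.7 = 1.6193

1.6193


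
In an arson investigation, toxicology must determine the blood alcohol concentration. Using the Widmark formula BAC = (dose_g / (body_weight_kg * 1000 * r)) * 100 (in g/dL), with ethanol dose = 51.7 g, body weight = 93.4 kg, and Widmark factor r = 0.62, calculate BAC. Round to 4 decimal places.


Applying the Widmark formula:
BAC = (dose_g / (body_wt * 1000 * r)) * 100
Denominator = 93.4 * 1000 * 0.62 = 57908
BAC = (51.7 / 57908) * 100
BAC = 0.0893 g/dL

0.0893


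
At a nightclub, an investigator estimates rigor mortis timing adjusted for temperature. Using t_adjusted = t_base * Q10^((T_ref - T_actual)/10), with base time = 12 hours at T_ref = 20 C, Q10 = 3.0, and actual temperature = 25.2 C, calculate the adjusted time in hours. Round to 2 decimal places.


Rigor mortis time adjustment:
Exponent = (T_ref - T_actual) / 10 = (20 - 25.2) / 10 = -0.52
Q10 factor = 3.0^-0.52 = 0.5648
t_adjusted = 12 * 0.5648 = 6.78 hours

6.78


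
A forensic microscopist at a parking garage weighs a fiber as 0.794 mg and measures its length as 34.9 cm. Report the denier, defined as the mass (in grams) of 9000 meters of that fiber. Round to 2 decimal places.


Denier calculation:
Mass in grams = 0.794 mg / 1000 = 0.000794 g
Length in meters = 34.9 cm / 100 = 0.349 m
Linear density = mass / length = 0.000794 / 0.349 = 0.00227507 g/m
Denier = (g/m) * 9000 = 0.00227507 * 9000 = 20.48

20.48


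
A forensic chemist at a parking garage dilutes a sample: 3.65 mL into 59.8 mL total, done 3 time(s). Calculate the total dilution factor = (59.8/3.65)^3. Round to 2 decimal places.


Dilution factor calculation:
Single dilution = V_total / V_sample = 59.8 / 3.65 ≈ 16.383562
Number of dilutions = 3
Total DF = (59.8 / 3.65)^3 (full precision, rounded at the end) = 4397.69

4397.69


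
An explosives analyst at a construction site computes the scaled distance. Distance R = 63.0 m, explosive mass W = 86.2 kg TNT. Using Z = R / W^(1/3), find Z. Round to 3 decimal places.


Scaled distance calculation:
W^(1/3) = 86.2^(1/3) = 4.417424
Z = R / W^(1/3) = 63.0 / 4.417424
Z = 14.262 m/kg^(1/3)

14.262


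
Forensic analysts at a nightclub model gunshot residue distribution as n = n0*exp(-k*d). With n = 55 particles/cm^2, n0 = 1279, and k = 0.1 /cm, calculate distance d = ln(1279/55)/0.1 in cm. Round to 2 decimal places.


GSR distance calculation:
n0/n = 1279 / 55 = 23.254545
ln(n0/n) = 3.146501
d = 3.146501 / 0.1 = 31.47 cm

31.47


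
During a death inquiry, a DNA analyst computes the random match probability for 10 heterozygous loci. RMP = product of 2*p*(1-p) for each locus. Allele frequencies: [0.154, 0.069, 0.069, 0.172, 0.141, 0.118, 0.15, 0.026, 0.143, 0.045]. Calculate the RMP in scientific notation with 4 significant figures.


Computing RMP for 10 loci:
Locus 1: 2 * 0.154 * 0.846 = 0.260568
Locus 2: 2 * 0.069 * 0.931 = 0.128478
Locus 3: 2 * 0.069 * 0.931 = 0.128478
Locus 4: 2 * 0.172 * 0.828 = 0.284832
Locus 5: 2 * 0.141 * 0.859 = 0.242238
Locus 6: 2 * 0.118 * 0.882 = 0.208152
Locus 7: 2 * 0.15 * 0.85 = 0.255
Locus 8: 2 * 0.026 * 0.974 = 0.050648
Locus 9: 2 * 0.143 * 0.857 = 0.245102
Locus 10: 2 * 0.045 * 0.955 = 0.08595
RMP = 1.681e-08

1.681e-08


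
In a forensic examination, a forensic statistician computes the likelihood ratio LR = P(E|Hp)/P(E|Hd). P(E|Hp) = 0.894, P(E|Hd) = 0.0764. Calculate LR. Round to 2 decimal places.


Likelihood ratio calculation:
LR = P(E|Hp) / P(E|Hd)
LR = 0.894 / 0.0764
LR = 11.70

11.70


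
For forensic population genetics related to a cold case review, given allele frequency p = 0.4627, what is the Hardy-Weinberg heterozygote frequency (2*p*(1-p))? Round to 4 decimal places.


Hardy-Weinberg heterozygote frequency:
q = 1 - p = 1 - 0.4627 = 0.5373
2pq = 2 * 0.4627 * 0.5373 = 0.4972

0.4972


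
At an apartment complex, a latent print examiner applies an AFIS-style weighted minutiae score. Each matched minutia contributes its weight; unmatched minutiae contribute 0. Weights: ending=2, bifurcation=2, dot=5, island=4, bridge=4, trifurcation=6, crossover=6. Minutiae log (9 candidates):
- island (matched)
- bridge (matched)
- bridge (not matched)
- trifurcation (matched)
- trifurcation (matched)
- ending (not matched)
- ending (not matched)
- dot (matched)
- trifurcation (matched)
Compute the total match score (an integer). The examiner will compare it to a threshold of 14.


Weighted minutiae match score:
  island: matched, +4 (running total 4)
  bridge: matched, +4 (running total 8)
  bridge: not matched, +0
  trifurcation: matched, +6 (running total 14)
  trifurcation: matched, +6 (running total 20)
  ending: not matched, +0
  ending: not matched, +0
  dot: matched, +5 (running total 25)
  trifurcation: matched, +6 (running total 31)
Total score = 31
Threshold = 14; verdict = identification

31


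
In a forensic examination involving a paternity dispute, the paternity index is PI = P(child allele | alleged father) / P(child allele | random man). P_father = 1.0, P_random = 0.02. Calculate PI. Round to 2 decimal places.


Paternity Index calculation:
PI = P(allele|father) / P(allele|random)
PI = 1.0 / 0.02
PI = 50.00

50.00


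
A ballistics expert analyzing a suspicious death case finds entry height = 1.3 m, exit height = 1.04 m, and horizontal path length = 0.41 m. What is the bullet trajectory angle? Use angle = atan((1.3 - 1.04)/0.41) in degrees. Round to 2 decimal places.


Bullet trajectory angle:
Height difference = 1.3 - 1.04 = 0.26 m
angle = atan(0.26 / 0.41)
angle = atan(0.634146)
angle = 32.38 degrees

32.38


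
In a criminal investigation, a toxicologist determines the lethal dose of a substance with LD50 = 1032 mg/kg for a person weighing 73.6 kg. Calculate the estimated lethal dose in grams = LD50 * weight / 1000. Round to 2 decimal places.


Lethal dose calculation:
Lethal dose = LD50 * body_weight / 1000
= 1032 * 73.6 / 1000
= 75955.2 / 1000
= 75.96 g

75.96


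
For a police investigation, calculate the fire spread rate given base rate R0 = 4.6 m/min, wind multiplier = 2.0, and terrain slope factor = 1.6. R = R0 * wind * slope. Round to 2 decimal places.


Fire spread rate calculation:
R = R0 * wind_factor * slope_factor
= 4.6 * 2.0 * 1.6
= 9.2 * 1.6
= 14.72 m/min

14.72


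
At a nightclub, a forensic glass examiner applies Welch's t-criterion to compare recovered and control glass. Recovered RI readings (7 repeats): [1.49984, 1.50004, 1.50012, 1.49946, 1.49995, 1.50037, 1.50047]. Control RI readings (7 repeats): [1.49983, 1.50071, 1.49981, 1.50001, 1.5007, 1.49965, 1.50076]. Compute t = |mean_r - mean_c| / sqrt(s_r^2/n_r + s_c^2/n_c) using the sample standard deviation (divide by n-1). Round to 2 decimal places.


Welch's t-criterion for glass RI comparison:
Recovered mean = sum / n_r = 10.50025 / 7 = 1.5000357
Control mean = sum / n_c = 10.50147 / 7 = 1.50021
Recovered sample variance s_r^2 = 1.14095e-07
Control sample variance s_c^2 = 2.41767e-07
Welch SE (unpooled) = sqrt(s_r^2/n_r + s_c^2/n_c) = sqrt(1.62993e-08 + 3.45381e-08) = sqrt(5.08374e-08) = 0.000225472
|mean_r - mean_c| = 0.000174286
t = 0.000174286 / 0.000225472 = 0.77

0.77


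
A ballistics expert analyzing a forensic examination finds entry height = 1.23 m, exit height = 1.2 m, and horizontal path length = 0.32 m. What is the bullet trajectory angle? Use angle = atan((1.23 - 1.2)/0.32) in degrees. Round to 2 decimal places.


Bullet trajectory angle:
Height difference = 1.23 - 1.2 = 0.03 m
angle = atan(0.03 / 0.32)
angle = atan(0.09375)
angle = 5.36 degrees

5.36


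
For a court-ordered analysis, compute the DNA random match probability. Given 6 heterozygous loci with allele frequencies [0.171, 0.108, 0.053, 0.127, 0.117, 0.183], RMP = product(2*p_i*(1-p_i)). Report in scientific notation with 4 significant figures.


Computing RMP for 6 loci:
Locus 1: 2 * 0.171 * 0.829 = 0.283518
Locus 2: 2 * 0.108 * 0.892 = 0.192672
Locus 3: 2 * 0.053 * 0.947 = 0.100382
Locus 4: 2 * 0.127 * 0.873 = 0.221742
Locus 5: 2 * 0.117 * 0.883 = 0.206622
Locus 6: 2 * 0.183 * 0.817 = 0.299022
RMP = 7.512e-05

7.512e-05


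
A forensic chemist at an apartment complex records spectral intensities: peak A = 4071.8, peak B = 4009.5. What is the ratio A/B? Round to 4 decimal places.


Spectral peak ratio:
Peak A = 4071.8 counts
Peak B = 4009.5 counts
Ratio = 4071.8 / 4009.5 = 1.0155

1.0155


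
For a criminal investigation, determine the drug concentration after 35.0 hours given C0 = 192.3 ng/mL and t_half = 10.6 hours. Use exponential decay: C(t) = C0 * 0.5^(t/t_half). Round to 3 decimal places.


Drug concentration decay:
Number of half-lives = t / t_half = 35.0 / 10.6 = 3.301887
Decay factor = 0.5^3.301887 = 0.10139884
C(t) = 192.3 * 0.10139884 = 19.499 ng/mL

19.499


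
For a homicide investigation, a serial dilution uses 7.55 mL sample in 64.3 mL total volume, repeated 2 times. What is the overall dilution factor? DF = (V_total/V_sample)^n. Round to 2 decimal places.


Dilution factor calculation:
Single dilution = V_total / V_sample = 64.3 / 7.55 ≈ 8.516556
Number of dilutions = 2
Total DF = (64.3 / 7.55)^2 (full precision, rounded at the end) = 72.53

72.53


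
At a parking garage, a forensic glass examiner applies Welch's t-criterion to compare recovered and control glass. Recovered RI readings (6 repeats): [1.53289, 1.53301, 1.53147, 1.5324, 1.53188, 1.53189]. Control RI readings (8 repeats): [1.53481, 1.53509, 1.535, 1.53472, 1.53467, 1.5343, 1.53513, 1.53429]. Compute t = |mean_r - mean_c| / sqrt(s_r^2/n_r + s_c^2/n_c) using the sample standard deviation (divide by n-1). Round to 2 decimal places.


Welch's t-criterion for glass RI comparison:
Recovered mean = sum / n_r = 9.19354 / 6 = 1.5322567
Control mean = sum / n_c = 12.27801 / 8 = 1.5347513
Recovered sample variance s_r^2 = 3.76867e-07
Control sample variance s_c^2 = 1.06784e-07
Welch SE (unpooled) = sqrt(s_r^2/n_r + s_c^2/n_c) = sqrt(6.28111e-08 + 1.3348e-08) = sqrt(7.61591e-08) = 0.000275969
|mean_r - mean_c| = 0.00249458
t = 0.00249458 / 0.000275969 = 9.04

9.04


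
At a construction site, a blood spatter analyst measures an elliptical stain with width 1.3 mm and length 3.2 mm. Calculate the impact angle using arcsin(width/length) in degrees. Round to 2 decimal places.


Blood spatter impact angle calculation:
width / length = 1.3 / 3.2 = 0.40625
angle = arcsin(0.40625)
angle = 23.97 degrees

23.97


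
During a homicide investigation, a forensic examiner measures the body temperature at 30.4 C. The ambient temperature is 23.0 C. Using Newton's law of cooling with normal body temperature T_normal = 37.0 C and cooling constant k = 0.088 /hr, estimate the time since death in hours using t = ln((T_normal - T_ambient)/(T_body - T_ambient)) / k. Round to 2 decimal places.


Using Newton's law of cooling:
t = ln((T_normal - T_ambient) / (T_body - T_ambient)) / k
T_normal - T_ambient = 14.0
T_body - T_ambient = 7.4
Ratio = 1.891892
ln(ratio) = 0.637577
t = 0.637577 / 0.088 = 7.25 hours

7.25


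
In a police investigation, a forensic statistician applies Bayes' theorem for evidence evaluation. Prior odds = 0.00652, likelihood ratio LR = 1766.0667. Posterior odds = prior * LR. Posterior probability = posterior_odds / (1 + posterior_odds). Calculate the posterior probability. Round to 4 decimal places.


Bayesian evidence evaluation:
Posterior odds = prior_odds * LR = 0.00652 * 1766.0667 = 11.51475
Posterior probability = posterior_odds / (1 + posterior_odds)
= 11.51475 / (1 + 11.51475)
= 11.51475 / 12.51475
= 0.9201

0.9201


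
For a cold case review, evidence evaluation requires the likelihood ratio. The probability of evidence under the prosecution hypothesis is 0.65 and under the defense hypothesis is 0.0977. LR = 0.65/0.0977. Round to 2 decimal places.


Likelihood ratio calculation:
LR = P(E|Hp) / P(E|Hd)
LR = 0.65 / 0.0977
LR = 6.65

6.65


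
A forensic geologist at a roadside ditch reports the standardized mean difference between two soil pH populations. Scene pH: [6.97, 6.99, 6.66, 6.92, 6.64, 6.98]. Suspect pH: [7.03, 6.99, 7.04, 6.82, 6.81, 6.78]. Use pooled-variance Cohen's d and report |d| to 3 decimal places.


Pooled-variance Cohen's d for soil pH comparison:
Scene mean = 41.16 / 6 = 6.86
Suspect mean = 41.47 / 6 = 6.911667
Scene sample variance s_s^2 = 0.02708
Suspect sample variance s_c^2 = 0.014537
Pooled variance = ((n_s-1)*s_s^2 + (n_c-1)*s_c^2) / (n_s + n_c - 2) = 0.020808
Pooled SD = sqrt(0.020808) = 0.14425
Mean difference = -0.051667
|d| = |-0.051667| / 0.14425 = 0.358

0.358


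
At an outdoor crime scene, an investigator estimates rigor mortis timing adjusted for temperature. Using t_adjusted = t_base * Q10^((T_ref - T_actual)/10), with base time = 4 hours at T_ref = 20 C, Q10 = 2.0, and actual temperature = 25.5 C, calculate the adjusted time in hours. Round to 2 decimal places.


Rigor mortis time adjustment:
Exponent = (T_ref - T_actual) / 10 = (20 - 25.5) / 10 = -0.55
Q10 factor = 2.0^-0.55 = 0.68302
t_adjusted = 4 * 0.68302 = 2.73 hours

2.73


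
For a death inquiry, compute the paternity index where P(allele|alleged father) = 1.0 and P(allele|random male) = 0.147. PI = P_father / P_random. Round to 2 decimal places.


Paternity Index calculation:
PI = P(allele|father) / P(allele|random)
PI = 1.0 / 0.147
PI = 6.80

6.80


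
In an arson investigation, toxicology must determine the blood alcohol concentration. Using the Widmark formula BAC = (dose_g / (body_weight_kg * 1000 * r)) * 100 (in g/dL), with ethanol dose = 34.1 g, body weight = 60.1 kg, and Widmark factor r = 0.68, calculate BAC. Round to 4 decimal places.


Applying the Widmark formula:
BAC = (dose_g / (body_wt * 1000 * r)) * 100
Denominator = 60.1 * 1000 * 0.68 = 40868
BAC = (34.1 / 40868) * 100
BAC = 0.0834 g/dL

0.0834


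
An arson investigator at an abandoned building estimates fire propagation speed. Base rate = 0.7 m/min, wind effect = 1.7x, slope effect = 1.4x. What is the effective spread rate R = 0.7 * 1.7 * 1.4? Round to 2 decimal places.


Fire spread rate calculation:
R = R0 * wind_factor * slope_factor
= 0.7 * 1.7 * 1.4
= 1.19 * 1.4
= 1.67 m/min

1.67


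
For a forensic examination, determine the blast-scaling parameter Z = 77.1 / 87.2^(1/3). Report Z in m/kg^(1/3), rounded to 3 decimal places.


Scaled distance calculation:
W^(1/3) = 87.2^(1/3) = 4.43444
Z = R / W^(1/3) = 77.1 / 4.43444
Z = 17.387 m/kg^(1/3)

17.387


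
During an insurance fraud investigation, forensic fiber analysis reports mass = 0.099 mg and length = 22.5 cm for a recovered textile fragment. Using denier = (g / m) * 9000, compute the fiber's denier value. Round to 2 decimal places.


Denier calculation:
Mass in grams = 0.099 mg / 1000 = 0.000099 g
Length in meters = 22.5 cm / 100 = 0.225 m
Linear density = mass / length = 0.000099 / 0.225 = 0.00044 g/m
Denier = (g/m) * 9000 = 0.00044 * 9000 = 3.96

3.96


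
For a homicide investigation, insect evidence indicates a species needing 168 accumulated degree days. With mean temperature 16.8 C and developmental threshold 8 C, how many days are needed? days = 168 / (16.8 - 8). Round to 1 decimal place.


Insect development time:
Effective temperature = avg_temp - T_base = 16.8 - 8 = 8.8 C
Days = ADD / effective_temp = 168 / 8.8 = 19.1 days

19.1


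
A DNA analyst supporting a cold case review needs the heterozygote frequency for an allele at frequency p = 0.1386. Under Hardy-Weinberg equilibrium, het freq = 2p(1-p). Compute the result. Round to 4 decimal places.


Hardy-Weinberg heterozygote frequency:
q = 1 - p = 1 - 0.1386 = 0.8614
2pq = 2 * 0.1386 * 0.8614 = 0.2388

0.2388


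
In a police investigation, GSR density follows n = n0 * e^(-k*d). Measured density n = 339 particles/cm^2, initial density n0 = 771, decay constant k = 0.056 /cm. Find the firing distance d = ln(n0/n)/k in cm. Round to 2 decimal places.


GSR distance calculation:
n0/n = 771 / 339 = 2.274336
ln(n0/n) = 0.821688
d = 0.821688 / 0.056 = 14.67 cm

14.67


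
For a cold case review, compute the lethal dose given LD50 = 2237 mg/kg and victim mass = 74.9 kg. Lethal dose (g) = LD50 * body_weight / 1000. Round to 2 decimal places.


Lethal dose calculation:
Lethal dose = LD50 * body_weight / 1000
= 2237 * 74.9 / 1000
= 167551.3 / 1000
= 167.55 g

167.55


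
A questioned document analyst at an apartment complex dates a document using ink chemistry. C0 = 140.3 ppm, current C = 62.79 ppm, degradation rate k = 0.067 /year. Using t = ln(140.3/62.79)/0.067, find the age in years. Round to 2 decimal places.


Document age estimation:
C0/C = 140.3 / 62.79 = 2.234432
ln(C0/C) = 0.803987
t = 0.803987 / 0.067 = 12.00 years

12.00


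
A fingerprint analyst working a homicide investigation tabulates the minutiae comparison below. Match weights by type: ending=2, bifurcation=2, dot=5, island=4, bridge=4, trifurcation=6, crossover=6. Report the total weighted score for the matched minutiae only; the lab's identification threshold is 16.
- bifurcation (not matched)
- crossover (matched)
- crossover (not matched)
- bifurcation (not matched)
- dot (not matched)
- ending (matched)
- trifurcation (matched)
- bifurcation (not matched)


Weighted minutiae match score:
  bifurcation: not matched, +0
  crossover: matched, +6 (running total 6)
  crossover: not matched, +0
  bifurcation: not matched, +0
  dot: not matched, +0
  ending: matched, +2 (running total 8)
  trifurcation: matched, +6 (running total 14)
  bifurcation: not matched, +0
Total score = 14
Threshold = 16; verdict = inconclusive

14


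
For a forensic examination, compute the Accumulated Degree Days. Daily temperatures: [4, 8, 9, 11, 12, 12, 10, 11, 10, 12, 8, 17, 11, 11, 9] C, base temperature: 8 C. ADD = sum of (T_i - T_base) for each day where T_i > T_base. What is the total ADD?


Computing ADD day by day:
Day 1: max(0, 4 - 8) = 0
Day 2: max(0, 8 - 8) = 0
Day 3: max(0, 9 - 8) = 1
Day 4: max(0, 11 - 8) = 3
Day 5: max(0, 12 - 8) = 4
Day 6: max(0, 12 - 8) = 4
Day 7: max(0, 10 - 8) = 2
Day 8: max(0, 11 - 8) = 3
Day 9: max(0, 10 - 8) = 2
Day 10: max(0, 12 - 8) = 4
Day 11: max(0, 8 - 8) = 0
Day 12: max(0, 17 - 8) = 9
Day 13: max(0, 11 - 8) = 3
Day 14: max(0, 11 - 8) = 3
Day 15: max(0, 9 - 8) = 1
Total ADD = 39

39


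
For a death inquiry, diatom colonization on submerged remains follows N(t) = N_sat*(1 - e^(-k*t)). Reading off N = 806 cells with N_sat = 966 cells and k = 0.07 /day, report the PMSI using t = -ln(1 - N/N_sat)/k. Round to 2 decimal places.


PMSI from diatom colonization curve:
N / N_sat = 806 / 966 = 0.834369
1 - N/N_sat = 0.165631
ln(1 - N/N_sat) = -1.797993
t = -ln(1 - N/N_sat) / k = -(-1.797993) / 0.07 = 25.69 days

25.69


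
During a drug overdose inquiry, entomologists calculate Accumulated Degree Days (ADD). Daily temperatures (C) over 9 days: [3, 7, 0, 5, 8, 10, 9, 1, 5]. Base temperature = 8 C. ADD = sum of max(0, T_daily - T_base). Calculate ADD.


Computing ADD day by day:
Day 1: max(0, 3 - 8) = 0
Day 2: max(0, 7 - 8) = 0
Day 3: max(0, 0 - 8) = 0
Day 4: max(0, 5 - 8) = 0
Day 5: max(0, 8 - 8) = 0
Day 6: max(0, 10 - 8) = 2
Day 7: max(0, 9 - 8) = 1
Day 8: max(0, 1 - 8) = 0
Day 9: max(0, 5 - 8) = 0
Total ADD = 3

3


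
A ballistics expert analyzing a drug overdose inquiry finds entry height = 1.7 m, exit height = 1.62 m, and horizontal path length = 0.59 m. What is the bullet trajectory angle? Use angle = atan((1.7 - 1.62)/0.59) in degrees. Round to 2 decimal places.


Bullet trajectory angle:
Height difference = 1.7 - 1.62 = 0.08 m
angle = atan(0.08 / 0.59)
angle = atan(0.135593)
angle = 7.72 degrees

7.72


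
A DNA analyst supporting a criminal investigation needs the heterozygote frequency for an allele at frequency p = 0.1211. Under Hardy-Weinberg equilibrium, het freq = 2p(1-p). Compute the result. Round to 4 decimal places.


Hardy-Weinberg heterozygote frequency:
q = 1 - p = 1 - 0.1211 = 0.8789
2pq = 2 * 0.1211 * 0.8789 = 0.2129

0.2129


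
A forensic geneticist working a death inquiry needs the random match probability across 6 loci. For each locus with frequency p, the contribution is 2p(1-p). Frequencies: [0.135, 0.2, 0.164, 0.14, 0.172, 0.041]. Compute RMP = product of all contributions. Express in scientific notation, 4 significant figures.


Computing RMP for 6 loci:
Locus 1: 2 * 0.135 * 0.865 = 0.23355
Locus 2: 2 * 0.2 * 0.8 = 0.32
Locus 3: 2 * 0.164 * 0.836 = 0.274208
Locus 4: 2 * 0.14 * 0.86 = 0.2408
Locus 5: 2 * 0.172 * 0.828 = 0.284832
Locus 6: 2 * 0.041 * 0.959 = 0.078638
RMP = 1.105e-04

1.105e-04


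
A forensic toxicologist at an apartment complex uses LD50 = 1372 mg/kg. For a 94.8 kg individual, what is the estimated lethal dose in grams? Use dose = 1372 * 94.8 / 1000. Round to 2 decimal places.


Lethal dose calculation:
Lethal dose = LD50 * body_weight / 1000
= 1372 * 94.8 / 1000
= 130065.6 / 1000
= 130.07 g

130.07


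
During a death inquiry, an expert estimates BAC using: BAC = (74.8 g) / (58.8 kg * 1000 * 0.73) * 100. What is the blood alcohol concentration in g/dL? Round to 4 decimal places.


Applying the Widmark formula:
BAC = (dose_g / (body_wt * 1000 * r)) * 100
Denominator = 58.8 * 1000 * 0.73 = 42924
BAC = (74.8 / 42924) * 100
BAC = 0.1743 g/dL

0.1743


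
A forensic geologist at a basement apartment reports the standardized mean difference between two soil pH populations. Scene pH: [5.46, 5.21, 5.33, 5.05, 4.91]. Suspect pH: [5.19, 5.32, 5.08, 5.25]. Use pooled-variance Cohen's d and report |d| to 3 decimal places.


Pooled-variance Cohen's d for soil pH comparison:
Scene mean = 25.96 / 5 = 5.192
Suspect mean = 20.84 / 4 = 5.21
Scene sample variance s_s^2 = 0.04772
Suspect sample variance s_c^2 = 0.010333
Pooled variance = ((n_s-1)*s_s^2 + (n_c-1)*s_c^2) / (n_s + n_c - 2) = 0.031697
Pooled SD = sqrt(0.031697) = 0.178037
Mean difference = -0.018
|d| = |-0.018| / 0.178037 = 0.101

0.101


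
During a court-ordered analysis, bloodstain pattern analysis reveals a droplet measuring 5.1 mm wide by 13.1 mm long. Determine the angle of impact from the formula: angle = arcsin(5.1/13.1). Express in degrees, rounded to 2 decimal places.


Blood spatter impact angle calculation:
width / length = 5.1 / 13.1 = 0.389313
angle = arcsin(0.389313)
angle = 22.91 degrees

22.91


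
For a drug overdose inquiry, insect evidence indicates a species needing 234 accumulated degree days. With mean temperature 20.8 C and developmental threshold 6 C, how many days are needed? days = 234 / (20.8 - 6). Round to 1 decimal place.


Insect development time:
Effective temperature = avg_temp - T_base = 20.8 - 6 = 14.8 C
Days = ADD / effective_temp = 234 / 14.8 = 15.8 days

15.8


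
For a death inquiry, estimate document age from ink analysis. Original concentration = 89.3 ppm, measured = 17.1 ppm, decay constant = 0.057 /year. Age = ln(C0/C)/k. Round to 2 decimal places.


Document age estimation:
C0/C = 89.3 / 17.1 = 5.222222
ln(C0/C) = 1.652923
t = 1.652923 / 0.057 = 29.00 years

29.00


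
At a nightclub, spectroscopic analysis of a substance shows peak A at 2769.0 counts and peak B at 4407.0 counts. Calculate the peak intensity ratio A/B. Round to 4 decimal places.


Spectral peak ratio:
Peak A = 2769.0 counts
Peak B = 4407.0 counts
Ratio = 2769.0 / 4407.0 = 0.6283

0.6283


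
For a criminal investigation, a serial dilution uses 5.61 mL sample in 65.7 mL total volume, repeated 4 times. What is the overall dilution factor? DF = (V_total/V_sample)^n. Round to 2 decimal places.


Dilution factor calculation:
Single dilution = V_total / V_sample = 65.7 / 5.61 ≈ 11.71123
Number of dilutions = 4
Total DF = (65.7 / 5.61)^4 (full precision, rounded at the end) = 18810.92

18810.92


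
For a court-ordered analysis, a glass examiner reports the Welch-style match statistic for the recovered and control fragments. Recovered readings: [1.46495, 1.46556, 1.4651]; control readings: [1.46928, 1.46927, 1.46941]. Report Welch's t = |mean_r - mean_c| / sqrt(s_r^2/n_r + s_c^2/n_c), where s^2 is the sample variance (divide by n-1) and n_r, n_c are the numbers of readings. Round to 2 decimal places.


Welch's t-criterion for glass RI comparison:
Recovered mean = sum / n_r = 4.39561 / 3 = 1.4652033
Control mean = sum / n_c = 4.40796 / 3 = 1.46932
Recovered sample variance s_r^2 = 1.01033e-07
Control sample variance s_c^2 = 6.1e-09
Welch SE (unpooled) = sqrt(s_r^2/n_r + s_c^2/n_c) = sqrt(3.36778e-08 + 2.03333e-09) = sqrt(3.57111e-08) = 0.000188974
|mean_r - mean_c| = 0.00411667
t = 0.00411667 / 0.000188974 = 21.78

21.78


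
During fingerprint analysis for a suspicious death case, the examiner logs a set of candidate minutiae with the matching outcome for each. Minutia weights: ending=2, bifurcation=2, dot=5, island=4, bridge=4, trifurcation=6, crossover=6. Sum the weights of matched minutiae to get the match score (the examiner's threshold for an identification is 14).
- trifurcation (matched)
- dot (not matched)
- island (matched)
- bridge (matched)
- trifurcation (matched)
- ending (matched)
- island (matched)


Weighted minutiae match score:
  trifurcation: matched, +6 (running total 6)
  dot: not matched, +0
  island: matched, +4 (running total 10)
  bridge: matched, +4 (running total 14)
  trifurcation: matched, +6 (running total 20)
  ending: matched, +2 (running total 22)
  island: matched, +4 (running total 26)
Total score = 26
Threshold = 14; verdict = identification

26


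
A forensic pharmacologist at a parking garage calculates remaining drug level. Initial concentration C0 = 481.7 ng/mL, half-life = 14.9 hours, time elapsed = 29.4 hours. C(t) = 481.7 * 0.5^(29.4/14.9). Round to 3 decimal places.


Drug concentration decay:
Number of half-lives = t / t_half = 29.4 / 14.9 = 1.973154
Decay factor = 0.5^1.973154 = 0.25469561
C(t) = 481.7 * 0.25469561 = 122.687 ng/mL

122.687


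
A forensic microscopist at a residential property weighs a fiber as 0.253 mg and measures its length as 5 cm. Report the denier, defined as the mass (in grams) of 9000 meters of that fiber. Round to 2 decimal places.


Denier calculation:
Mass in grams = 0.253 mg / 1000 = 0.000253 g
Length in meters = 5 cm / 100 = 0.05 m
Linear density = mass / length = 0.000253 / 0.05 = 0.00506 g/m
Denier = (g/m) * 9000 = 0.00506 * 9000 = 45.54

45.54


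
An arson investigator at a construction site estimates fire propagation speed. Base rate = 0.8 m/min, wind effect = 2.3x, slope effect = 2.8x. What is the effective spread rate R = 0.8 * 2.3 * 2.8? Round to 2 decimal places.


Fire spread rate calculation:
R = R0 * wind_factor * slope_factor
= 0.8 * 2.3 * 2.8
= 1.84 * 2.8
= 5.15 m/min

5.15


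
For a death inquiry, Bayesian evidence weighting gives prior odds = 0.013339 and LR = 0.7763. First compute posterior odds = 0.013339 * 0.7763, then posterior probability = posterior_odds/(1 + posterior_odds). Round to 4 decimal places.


Bayesian evidence evaluation:
Posterior odds = prior_odds * LR = 0.013339 * 0.7763 = 0.01035507
Posterior probability = posterior_odds / (1 + posterior_odds)
= 0.01035507 / (1 + 0.01035507)
= 0.01035507 / 1.01035507
= 0.0102

0.0102


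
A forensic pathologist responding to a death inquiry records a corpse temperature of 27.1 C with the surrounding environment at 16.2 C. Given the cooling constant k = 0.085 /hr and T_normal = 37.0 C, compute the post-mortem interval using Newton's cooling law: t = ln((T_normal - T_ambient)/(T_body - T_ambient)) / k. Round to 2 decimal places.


Using Newton's law of cooling:
t = ln((T_normal - T_ambient) / (T_body - T_ambient)) / k
T_normal - T_ambient = 20.8
T_body - T_ambient = 10.9
Ratio = 1.908257
ln(ratio) = 0.64619
t = 0.64619 / 0.085 = 7.60 hours

7.60


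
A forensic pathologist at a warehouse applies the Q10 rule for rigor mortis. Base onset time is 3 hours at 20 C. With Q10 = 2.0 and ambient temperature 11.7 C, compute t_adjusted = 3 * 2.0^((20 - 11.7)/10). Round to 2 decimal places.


Rigor mortis time adjustment:
Exponent = (T_ref - T_actual) / 10 = (20 - 11.7) / 10 = 0.83
Q10 factor = 2.0^0.83 = 1.77769
t_adjusted = 3 * 1.77769 = 5.33 hours

5.33


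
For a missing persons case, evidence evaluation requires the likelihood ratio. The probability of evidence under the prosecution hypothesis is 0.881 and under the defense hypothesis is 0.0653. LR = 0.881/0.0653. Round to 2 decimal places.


Likelihood ratio calculation:
LR = P(E|Hp) / P(E|Hd)
LR = 0.881 / 0.0653
LR = 13.49

13.49


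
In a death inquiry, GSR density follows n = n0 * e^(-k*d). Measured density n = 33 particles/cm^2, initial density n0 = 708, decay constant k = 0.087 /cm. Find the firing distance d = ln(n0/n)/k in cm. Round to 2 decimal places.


GSR distance calculation:
n0/n = 708 / 33 = 21.454545
ln(n0/n) = 3.065937
d = 3.065937 / 0.087 = 35.24 cm

35.24


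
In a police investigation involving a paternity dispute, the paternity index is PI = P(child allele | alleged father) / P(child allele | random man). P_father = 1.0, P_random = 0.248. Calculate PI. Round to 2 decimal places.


Paternity Index calculation:
PI = P(allele|father) / P(allele|random)
PI = 1.0 / 0.248
PI = 4.03

4.03


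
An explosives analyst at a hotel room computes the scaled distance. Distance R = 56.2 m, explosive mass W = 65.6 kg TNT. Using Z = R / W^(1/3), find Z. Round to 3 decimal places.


Scaled distance calculation:
W^(1/3) = 65.6^(1/3) = 4.033059
Z = R / W^(1/3) = 56.2 / 4.033059
Z = 13.935 m/kg^(1/3)

13.935


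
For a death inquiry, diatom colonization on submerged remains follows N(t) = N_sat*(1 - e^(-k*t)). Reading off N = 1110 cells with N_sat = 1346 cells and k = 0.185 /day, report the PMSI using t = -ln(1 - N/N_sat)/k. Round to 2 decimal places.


PMSI from diatom colonization curve:
N / N_sat = 1110 / 1346 = 0.824666
1 - N/N_sat = 0.175334
ln(1 - N/N_sat) = -1.741063
t = -ln(1 - N/N_sat) / k = -(-1.741063) / 0.185 = 9.41 days

9.41


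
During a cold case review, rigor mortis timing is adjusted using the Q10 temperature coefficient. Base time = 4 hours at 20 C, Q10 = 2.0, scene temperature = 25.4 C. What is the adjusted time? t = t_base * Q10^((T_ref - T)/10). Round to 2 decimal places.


Rigor mortis time adjustment:
Exponent = (T_ref - T_actual) / 10 = (20 - 25.4) / 10 = -0.54
Q10 factor = 2.0^-0.54 = 0.68777
t_adjusted = 4 * 0.68777 = 2.75 hours

2.75


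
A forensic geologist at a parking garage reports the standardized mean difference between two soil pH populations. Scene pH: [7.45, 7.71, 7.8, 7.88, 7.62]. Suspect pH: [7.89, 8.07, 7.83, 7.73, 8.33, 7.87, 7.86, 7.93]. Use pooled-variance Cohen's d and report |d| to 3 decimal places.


Pooled-variance Cohen's d for soil pH comparison:
Scene mean = 38.46 / 5 = 7.692
Suspect mean = 63.51 / 8 = 7.93875
Scene sample variance s_s^2 = 0.02777
Suspect sample variance s_c^2 = 0.034155
Pooled variance = ((n_s-1)*s_s^2 + (n_c-1)*s_c^2) / (n_s + n_c - 2) = 0.031833
Pooled SD = sqrt(0.031833) = 0.178418
Mean difference = -0.24675
|d| = |-0.24675| / 0.178418 = 1.383

1.383


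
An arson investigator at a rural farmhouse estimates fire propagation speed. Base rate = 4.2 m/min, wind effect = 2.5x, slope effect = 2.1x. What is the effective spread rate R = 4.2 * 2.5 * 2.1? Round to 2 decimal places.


Fire spread rate calculation:
R = R0 * wind_factor * slope_factor
= 4.2 * 2.5 * 2.1
= 10.5 * 2.1
= 22.05 m/min

22.05


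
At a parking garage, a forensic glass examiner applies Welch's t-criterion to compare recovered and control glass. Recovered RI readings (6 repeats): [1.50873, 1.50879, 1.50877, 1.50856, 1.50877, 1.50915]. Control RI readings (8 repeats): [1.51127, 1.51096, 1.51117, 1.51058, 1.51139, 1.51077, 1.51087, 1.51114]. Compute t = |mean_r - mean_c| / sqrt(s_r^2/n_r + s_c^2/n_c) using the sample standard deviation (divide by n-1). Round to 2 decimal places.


Welch's t-criterion for glass RI comparison:
Recovered mean = sum / n_r = 9.05277 / 6 = 1.508795
Control mean = sum / n_c = 12.08815 / 8 = 1.5110187
Recovered sample variance s_r^2 = 3.735e-08
Control sample variance s_c^2 = 7.40696e-08
Welch SE (unpooled) = sqrt(s_r^2/n_r + s_c^2/n_c) = sqrt(6.225e-09 + 9.25871e-09) = sqrt(1.54837e-08) = 0.000124434
|mean_r - mean_c| = 0.00222375
t = 0.00222375 / 0.000124434 = 17.87

17.87


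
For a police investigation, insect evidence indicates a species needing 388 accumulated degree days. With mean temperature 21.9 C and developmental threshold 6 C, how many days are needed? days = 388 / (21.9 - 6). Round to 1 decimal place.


Insect development time:
Effective temperature = avg_temp - T_base = 21.9 - 6 = 15.9 C
Days = ADD / effective_temp = 388 / 15.9 = 24.4 days

24.4


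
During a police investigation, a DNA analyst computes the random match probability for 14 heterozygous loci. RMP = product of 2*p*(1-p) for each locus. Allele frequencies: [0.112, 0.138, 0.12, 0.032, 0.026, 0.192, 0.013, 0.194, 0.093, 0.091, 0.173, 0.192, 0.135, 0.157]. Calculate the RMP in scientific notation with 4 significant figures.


Computing RMP for 14 loci:
Locus 1: 2 * 0.112 * 0.888 = 0.198912
Locus 2: 2 * 0.138 * 0.862 = 0.237912
Locus 3: 2 * 0.12 * 0.88 = 0.2112
Locus 4: 2 * 0.032 * 0.968 = 0.061952
Locus 5: 2 * 0.026 * 0.974 = 0.050648
Locus 6: 2 * 0.192 * 0.808 = 0.310272
Locus 7: 2 * 0.013 * 0.987 = 0.025662
Locus 8: 2 * 0.194 * 0.806 = 0.312728
Locus 9: 2 * 0.093 * 0.907 = 0.168702
Locus 10: 2 * 0.091 * 0.909 = 0.165438
Locus 11: 2 * 0.173 * 0.827 = 0.286142
Locus 12: 2 * 0.192 * 0.808 = 0.310272
Locus 13: 2 * 0.135 * 0.865 = 0.23355
Locus 14: 2 * 0.157 * 0.843 = 0.264702
RMP = 1.196e-11

1.196e-11


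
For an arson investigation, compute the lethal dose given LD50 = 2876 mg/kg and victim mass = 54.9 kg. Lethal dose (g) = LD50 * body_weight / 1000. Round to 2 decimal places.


Lethal dose calculation:
Lethal dose = LD50 * body_weight / 1000
= 2876 * 54.9 / 1000
= 157892.4 / 1000
= 157.89 g

157.89
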